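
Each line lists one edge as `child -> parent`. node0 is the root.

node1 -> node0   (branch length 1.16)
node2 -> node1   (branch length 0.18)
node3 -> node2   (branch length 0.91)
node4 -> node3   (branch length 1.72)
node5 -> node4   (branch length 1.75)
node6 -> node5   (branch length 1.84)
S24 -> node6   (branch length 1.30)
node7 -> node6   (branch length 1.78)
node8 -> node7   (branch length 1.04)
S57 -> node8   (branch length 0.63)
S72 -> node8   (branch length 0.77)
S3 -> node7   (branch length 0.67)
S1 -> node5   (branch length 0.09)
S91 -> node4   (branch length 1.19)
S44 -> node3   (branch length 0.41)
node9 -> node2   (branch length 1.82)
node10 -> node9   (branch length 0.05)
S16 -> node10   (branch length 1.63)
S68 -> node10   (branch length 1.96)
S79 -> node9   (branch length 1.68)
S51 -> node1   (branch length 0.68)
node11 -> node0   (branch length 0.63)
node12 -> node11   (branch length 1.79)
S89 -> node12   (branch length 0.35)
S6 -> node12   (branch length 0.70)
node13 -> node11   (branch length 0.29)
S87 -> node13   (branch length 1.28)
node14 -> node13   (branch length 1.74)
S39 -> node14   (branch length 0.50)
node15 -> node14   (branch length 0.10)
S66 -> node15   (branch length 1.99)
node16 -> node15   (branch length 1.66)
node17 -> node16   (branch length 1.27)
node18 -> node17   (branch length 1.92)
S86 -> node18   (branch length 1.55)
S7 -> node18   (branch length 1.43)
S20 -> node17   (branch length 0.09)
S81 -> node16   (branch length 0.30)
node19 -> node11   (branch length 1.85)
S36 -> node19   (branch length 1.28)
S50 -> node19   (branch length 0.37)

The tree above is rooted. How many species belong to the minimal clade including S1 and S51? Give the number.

The MRCA of S1 and S51 is the node subtending ((((((S24,((S57,S72),S3)),S1),S91),S44),((S16,S68),S79)),S51).
That clade contains 11 terminal taxa: S1, S16, S24, S3, S44, S51, S57, S68, S72, S79, S91.

11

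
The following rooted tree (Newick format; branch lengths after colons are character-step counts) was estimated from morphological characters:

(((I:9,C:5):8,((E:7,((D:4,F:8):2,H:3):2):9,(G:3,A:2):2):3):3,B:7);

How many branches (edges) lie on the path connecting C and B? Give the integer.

4

The MRCA of C and B is the root of the tree.
From C up to that node: 3 branches. From B up to the same node: 1 branch. Total: 3 + 1 = 4.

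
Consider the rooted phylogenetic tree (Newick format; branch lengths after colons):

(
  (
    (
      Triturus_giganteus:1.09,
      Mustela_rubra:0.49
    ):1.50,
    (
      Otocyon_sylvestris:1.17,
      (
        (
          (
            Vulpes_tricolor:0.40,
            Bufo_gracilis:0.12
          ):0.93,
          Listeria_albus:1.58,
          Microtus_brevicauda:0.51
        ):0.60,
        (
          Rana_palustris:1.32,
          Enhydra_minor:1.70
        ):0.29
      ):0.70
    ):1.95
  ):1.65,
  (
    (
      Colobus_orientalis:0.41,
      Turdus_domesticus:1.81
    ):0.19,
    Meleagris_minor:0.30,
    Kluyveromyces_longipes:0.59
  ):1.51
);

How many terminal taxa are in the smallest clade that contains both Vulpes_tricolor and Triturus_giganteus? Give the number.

The MRCA of Vulpes_tricolor and Triturus_giganteus is the node subtending ((Triturus_giganteus,Mustela_rubra),(Otocyon_sylvestris,(((Vulpes_tricolor,Bufo_gracilis),Listeria_albus,Microtus_brevicauda),(Rana_palustris,Enhydra_minor)))).
That clade contains 9 terminal taxa: Bufo_gracilis, Enhydra_minor, Listeria_albus, Microtus_brevicauda, Mustela_rubra, Otocyon_sylvestris, Rana_palustris, Triturus_giganteus, Vulpes_tricolor.

9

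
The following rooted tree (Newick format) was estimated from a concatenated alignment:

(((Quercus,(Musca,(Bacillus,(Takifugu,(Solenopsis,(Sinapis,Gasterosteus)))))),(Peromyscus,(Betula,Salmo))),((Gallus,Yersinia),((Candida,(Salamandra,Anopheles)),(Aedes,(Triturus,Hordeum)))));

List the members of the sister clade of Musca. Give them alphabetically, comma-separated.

Musca attaches to the tree at the node subtending (Musca,(Bacillus,(Takifugu,(Solenopsis,(Sinapis,Gasterosteus))))).
The other lineage descending from that same node — the sister group — is (Bacillus,(Takifugu,(Solenopsis,(Sinapis,Gasterosteus)))); its 5 tips in alphabetical order are the answer.

Bacillus, Gasterosteus, Sinapis, Solenopsis, Takifugu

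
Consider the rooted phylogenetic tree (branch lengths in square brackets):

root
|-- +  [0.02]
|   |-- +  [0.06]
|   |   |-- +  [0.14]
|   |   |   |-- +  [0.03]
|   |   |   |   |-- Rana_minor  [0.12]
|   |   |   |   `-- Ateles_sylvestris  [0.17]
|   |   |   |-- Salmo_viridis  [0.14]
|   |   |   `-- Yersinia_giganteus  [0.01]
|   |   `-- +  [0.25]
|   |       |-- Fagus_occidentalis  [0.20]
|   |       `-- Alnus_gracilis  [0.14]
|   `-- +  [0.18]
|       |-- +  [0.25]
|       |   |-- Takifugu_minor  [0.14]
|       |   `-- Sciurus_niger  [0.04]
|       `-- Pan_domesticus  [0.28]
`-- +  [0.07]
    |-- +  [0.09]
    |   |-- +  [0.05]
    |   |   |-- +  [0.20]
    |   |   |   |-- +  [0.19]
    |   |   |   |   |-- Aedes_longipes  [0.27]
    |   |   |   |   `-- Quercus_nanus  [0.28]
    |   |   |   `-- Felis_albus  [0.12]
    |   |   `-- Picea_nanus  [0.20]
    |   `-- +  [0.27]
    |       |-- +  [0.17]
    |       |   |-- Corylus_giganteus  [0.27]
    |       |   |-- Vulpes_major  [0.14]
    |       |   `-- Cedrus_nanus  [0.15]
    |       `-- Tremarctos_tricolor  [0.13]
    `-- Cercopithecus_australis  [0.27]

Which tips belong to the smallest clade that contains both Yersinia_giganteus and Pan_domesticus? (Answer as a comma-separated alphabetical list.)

Tracing Yersinia_giganteus: it sits inside ((Rana_minor,Ateles_sylvestris),Salmo_viridis,Yersinia_giganteus).
Tracing Pan_domesticus: it sits inside ((Takifugu_minor,Sciurus_niger),Pan_domesticus).
The smallest clade enclosing both is ((((Rana_minor,Ateles_sylvestris),Salmo_viridis,Yersinia_giganteus),(Fagus_occidentalis,Alnus_gracilis)),((Takifugu_minor,Sciurus_niger),Pan_domesticus)); the answer is its 9 terminal taxa in alphabetical order.

Alnus_gracilis, Ateles_sylvestris, Fagus_occidentalis, Pan_domesticus, Rana_minor, Salmo_viridis, Sciurus_niger, Takifugu_minor, Yersinia_giganteus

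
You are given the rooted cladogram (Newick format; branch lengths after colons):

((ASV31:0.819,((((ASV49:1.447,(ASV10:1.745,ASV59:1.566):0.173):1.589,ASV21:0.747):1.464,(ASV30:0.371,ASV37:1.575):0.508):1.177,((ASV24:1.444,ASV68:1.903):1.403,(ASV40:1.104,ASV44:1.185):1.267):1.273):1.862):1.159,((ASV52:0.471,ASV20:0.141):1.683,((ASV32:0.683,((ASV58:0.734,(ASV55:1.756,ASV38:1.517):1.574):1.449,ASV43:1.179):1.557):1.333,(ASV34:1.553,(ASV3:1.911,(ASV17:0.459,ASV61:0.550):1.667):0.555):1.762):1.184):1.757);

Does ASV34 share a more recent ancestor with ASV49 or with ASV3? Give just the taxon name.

ASV3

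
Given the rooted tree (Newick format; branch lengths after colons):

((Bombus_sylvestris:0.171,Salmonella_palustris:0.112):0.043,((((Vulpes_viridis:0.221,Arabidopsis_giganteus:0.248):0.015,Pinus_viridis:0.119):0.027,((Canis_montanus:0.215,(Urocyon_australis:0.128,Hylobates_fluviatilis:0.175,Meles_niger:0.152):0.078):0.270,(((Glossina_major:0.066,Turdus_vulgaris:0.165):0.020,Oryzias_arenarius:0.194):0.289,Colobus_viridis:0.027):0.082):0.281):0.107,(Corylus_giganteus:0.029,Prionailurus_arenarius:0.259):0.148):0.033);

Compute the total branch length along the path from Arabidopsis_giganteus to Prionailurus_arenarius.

The path runs Arabidopsis_giganteus → … → MRCA → … → Prionailurus_arenarius; the MRCA is the node subtending ((((Vulpes_viridis,Arabidopsis_giganteus),Pinus_viridis),((Canis_montanus,(Urocyon_australis,Hylobates_fluviatilis,Meles_niger)),(((Glossina_major,Turdus_vulgaris),Oryzias_arenarius),Colobus_viridis))),(Corylus_giganteus,Prionailurus_arenarius)).
Branch lengths along that path: 0.248 + 0.015 + 0.027 + 0.107 + 0.148 + 0.259 = 0.804.

0.804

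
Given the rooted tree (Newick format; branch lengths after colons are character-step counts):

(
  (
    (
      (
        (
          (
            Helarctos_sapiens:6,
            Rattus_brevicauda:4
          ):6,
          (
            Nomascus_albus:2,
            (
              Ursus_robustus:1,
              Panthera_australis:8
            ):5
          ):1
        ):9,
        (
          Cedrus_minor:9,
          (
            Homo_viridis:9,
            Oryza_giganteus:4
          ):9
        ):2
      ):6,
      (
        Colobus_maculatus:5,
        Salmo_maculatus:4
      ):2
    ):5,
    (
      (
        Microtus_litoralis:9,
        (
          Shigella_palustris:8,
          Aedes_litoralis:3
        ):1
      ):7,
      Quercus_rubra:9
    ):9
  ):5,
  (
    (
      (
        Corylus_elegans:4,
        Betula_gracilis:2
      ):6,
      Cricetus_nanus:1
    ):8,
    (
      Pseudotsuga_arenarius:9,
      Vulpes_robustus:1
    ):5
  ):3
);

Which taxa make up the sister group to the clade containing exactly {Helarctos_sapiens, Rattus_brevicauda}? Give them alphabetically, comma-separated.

Nomascus_albus, Panthera_australis, Ursus_robustus

The clade containing exactly {Helarctos_sapiens, Rattus_brevicauda} attaches to the tree at the node subtending ((Helarctos_sapiens,Rattus_brevicauda),(Nomascus_albus,(Ursus_robustus,Panthera_australis))).
The other lineage descending from that same node — the sister group — is (Nomascus_albus,(Ursus_robustus,Panthera_australis)); its 3 tips in alphabetical order are the answer.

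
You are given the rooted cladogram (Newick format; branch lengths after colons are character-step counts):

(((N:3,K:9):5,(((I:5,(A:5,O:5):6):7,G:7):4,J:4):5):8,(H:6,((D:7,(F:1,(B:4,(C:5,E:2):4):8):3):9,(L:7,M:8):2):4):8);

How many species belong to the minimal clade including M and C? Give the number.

7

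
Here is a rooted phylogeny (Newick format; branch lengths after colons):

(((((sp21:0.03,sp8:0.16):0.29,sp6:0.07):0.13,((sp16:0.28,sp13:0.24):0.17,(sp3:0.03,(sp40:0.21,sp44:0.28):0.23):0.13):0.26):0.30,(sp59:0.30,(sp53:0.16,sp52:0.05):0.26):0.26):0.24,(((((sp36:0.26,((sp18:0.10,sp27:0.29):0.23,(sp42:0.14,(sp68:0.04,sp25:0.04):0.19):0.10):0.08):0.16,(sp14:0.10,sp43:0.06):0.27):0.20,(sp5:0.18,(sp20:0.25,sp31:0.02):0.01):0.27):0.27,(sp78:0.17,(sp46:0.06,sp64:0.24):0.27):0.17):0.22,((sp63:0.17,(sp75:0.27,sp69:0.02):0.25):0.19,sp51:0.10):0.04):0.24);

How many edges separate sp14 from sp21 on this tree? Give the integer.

The MRCA of sp14 and sp21 is the root of the tree.
From sp14 up to that node: 6 branches. From sp21 up to the same node: 5 branches. Total: 6 + 5 = 11.

11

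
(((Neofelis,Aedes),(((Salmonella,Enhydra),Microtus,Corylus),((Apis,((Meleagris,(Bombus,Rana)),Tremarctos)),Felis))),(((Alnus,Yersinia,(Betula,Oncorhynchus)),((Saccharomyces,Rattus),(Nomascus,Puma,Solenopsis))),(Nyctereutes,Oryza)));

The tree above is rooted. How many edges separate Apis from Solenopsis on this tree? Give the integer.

10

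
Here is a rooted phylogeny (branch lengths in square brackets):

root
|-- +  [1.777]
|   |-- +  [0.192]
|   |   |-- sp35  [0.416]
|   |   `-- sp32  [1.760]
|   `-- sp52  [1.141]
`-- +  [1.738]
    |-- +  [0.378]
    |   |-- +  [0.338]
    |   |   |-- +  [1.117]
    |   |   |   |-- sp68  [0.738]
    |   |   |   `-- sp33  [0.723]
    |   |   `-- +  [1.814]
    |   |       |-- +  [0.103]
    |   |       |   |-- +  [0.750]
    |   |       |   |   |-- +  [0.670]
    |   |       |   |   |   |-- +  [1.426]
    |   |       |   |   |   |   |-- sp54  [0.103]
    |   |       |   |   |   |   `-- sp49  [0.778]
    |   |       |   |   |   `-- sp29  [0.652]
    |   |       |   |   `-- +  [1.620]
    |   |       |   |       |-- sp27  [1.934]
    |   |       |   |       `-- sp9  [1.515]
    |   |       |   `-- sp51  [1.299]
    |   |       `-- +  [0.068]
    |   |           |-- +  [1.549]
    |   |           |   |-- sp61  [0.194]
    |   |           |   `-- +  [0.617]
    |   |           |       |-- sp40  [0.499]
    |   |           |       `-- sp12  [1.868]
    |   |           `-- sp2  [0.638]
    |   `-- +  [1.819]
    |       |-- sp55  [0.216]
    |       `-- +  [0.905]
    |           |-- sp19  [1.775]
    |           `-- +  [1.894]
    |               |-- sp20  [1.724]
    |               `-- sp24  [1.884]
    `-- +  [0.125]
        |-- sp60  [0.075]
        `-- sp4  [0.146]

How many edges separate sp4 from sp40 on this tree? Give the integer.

The MRCA of sp4 and sp40 is the node subtending ((((sp68,sp33),(((((sp54,sp49),sp29),(sp27,sp9)),sp51),((sp61,(sp40,sp12)),sp2))),(sp55,(sp19,(sp20,sp24)))),(sp60,sp4)).
From sp4 up to that node: 2 branches. From sp40 up to the same node: 7 branches. Total: 2 + 7 = 9.

9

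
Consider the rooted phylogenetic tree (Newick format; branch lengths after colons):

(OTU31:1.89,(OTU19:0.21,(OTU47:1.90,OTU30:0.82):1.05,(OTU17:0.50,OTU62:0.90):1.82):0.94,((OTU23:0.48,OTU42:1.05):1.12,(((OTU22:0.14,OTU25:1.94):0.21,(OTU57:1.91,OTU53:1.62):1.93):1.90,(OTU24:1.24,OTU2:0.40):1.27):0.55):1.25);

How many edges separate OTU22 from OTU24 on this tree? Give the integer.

The MRCA of OTU22 and OTU24 is the node subtending (((OTU22,OTU25),(OTU57,OTU53)),(OTU24,OTU2)).
From OTU22 up to that node: 3 branches. From OTU24 up to the same node: 2 branches. Total: 3 + 2 = 5.

5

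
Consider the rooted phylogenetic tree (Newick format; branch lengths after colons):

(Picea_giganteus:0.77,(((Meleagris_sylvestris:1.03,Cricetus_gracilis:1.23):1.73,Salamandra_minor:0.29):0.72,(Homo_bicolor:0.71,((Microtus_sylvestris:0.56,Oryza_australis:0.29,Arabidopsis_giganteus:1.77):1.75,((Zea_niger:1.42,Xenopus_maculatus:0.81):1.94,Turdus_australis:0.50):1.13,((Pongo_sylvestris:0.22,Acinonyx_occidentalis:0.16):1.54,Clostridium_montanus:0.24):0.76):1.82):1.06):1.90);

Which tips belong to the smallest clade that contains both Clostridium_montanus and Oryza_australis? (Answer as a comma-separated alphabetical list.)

Acinonyx_occidentalis, Arabidopsis_giganteus, Clostridium_montanus, Microtus_sylvestris, Oryza_australis, Pongo_sylvestris, Turdus_australis, Xenopus_maculatus, Zea_niger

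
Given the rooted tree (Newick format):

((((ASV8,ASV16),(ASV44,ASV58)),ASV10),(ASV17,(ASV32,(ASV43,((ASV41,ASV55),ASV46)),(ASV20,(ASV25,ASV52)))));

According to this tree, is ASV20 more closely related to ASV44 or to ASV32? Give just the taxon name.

ASV32

The MRCA of ASV20 and ASV32 subtends (ASV32,(ASV43,((ASV41,ASV55),ASV46)),(ASV20,(ASV25,ASV52))) (8 taxa).
The MRCA of ASV20 and ASV44 is the root, subtending the entire tree (14 taxa).
The first is nested inside the second, so ASV20 shares a more recent common ancestor with ASV32.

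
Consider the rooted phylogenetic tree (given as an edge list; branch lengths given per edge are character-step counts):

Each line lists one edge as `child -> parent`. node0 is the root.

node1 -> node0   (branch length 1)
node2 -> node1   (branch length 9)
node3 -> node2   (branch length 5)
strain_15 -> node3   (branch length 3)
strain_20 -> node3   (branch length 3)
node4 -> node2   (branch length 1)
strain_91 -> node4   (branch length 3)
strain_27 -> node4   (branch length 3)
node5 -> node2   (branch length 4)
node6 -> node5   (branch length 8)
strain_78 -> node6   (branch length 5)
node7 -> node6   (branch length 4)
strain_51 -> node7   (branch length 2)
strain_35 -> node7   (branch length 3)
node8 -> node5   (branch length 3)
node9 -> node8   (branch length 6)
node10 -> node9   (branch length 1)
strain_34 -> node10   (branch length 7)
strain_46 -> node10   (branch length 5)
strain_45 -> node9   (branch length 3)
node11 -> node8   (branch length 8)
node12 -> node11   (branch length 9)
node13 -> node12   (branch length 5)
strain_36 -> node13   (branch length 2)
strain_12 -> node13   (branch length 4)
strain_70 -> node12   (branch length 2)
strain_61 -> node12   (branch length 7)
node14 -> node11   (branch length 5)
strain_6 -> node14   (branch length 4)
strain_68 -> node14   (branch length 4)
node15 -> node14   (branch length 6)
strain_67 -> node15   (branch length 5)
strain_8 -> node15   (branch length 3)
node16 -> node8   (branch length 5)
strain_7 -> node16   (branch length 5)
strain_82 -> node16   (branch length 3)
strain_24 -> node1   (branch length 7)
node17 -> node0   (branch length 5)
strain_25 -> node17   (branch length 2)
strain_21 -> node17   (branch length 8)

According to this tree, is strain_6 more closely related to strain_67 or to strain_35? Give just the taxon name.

The MRCA of strain_6 and strain_67 subtends (strain_6,strain_68,(strain_67,strain_8)) (4 taxa).
The MRCA of strain_6 and strain_35 subtends ((strain_78,(strain_51,strain_35)),(((strain_34,strain_46),strain_45),(((strain_36,strain_12),strain_70,strain_61),(strain_6,strain_68,(strain_67,strain_8))),(strain_7,strain_82))) (16 taxa).
The first is nested inside the second, so strain_6 shares a more recent common ancestor with strain_67.

strain_67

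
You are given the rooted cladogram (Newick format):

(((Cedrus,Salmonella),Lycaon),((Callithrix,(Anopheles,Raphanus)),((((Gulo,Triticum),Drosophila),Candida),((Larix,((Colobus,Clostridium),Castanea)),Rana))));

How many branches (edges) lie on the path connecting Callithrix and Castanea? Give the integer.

7

The MRCA of Callithrix and Castanea is the node subtending ((Callithrix,(Anopheles,Raphanus)),((((Gulo,Triticum),Drosophila),Candida),((Larix,((Colobus,Clostridium),Castanea)),Rana))).
From Callithrix up to that node: 2 branches. From Castanea up to the same node: 5 branches. Total: 2 + 5 = 7.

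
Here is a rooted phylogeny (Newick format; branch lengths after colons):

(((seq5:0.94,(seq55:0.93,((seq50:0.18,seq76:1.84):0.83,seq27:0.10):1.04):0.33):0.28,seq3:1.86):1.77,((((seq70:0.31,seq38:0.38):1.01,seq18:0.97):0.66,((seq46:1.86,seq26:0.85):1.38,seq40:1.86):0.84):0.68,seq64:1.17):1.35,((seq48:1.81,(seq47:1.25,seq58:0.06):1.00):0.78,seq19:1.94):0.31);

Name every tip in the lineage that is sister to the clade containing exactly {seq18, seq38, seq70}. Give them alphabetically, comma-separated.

seq26, seq40, seq46

The clade containing exactly {seq18, seq38, seq70} attaches to the tree at the node subtending (((seq70,seq38),seq18),((seq46,seq26),seq40)).
The other lineage descending from that same node — the sister group — is ((seq46,seq26),seq40); its 3 tips in alphabetical order are the answer.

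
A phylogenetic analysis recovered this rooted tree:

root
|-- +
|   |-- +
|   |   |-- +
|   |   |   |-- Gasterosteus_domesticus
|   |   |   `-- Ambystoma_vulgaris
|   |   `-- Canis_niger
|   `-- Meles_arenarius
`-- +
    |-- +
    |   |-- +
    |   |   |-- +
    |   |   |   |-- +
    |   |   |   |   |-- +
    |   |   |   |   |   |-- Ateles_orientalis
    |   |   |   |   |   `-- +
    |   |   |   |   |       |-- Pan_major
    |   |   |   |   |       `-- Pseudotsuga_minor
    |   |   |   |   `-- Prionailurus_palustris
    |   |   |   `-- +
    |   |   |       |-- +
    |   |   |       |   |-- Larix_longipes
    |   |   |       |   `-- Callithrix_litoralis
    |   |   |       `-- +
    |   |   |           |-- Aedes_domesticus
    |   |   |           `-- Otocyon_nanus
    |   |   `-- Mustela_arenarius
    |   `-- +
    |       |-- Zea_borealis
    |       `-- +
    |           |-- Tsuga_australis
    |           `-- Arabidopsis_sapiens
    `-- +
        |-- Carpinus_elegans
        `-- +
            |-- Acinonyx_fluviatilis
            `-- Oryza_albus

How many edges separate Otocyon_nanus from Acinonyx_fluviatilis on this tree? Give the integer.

The MRCA of Otocyon_nanus and Acinonyx_fluviatilis is the node subtending ((((((Ateles_orientalis,(Pan_major,Pseudotsuga_minor)),Prionailurus_palustris),((Larix_longipes,Callithrix_litoralis),(Aedes_domesticus,Otocyon_nanus))),Mustela_arenarius),(Zea_borealis,(Tsuga_australis,Arabidopsis_sapiens))),(Carpinus_elegans,(Acinonyx_fluviatilis,Oryza_albus))).
From Otocyon_nanus up to that node: 6 branches. From Acinonyx_fluviatilis up to the same node: 3 branches. Total: 6 + 3 = 9.

9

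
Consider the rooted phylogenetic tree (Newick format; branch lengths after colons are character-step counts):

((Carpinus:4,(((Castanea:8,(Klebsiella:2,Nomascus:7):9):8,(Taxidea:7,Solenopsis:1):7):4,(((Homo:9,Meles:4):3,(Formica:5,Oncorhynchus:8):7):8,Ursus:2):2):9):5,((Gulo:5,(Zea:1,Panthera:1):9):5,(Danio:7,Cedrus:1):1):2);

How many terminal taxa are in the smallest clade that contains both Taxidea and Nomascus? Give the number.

The MRCA of Taxidea and Nomascus is the node subtending ((Castanea,(Klebsiella,Nomascus)),(Taxidea,Solenopsis)).
That clade contains 5 terminal taxa: Castanea, Klebsiella, Nomascus, Solenopsis, Taxidea.

5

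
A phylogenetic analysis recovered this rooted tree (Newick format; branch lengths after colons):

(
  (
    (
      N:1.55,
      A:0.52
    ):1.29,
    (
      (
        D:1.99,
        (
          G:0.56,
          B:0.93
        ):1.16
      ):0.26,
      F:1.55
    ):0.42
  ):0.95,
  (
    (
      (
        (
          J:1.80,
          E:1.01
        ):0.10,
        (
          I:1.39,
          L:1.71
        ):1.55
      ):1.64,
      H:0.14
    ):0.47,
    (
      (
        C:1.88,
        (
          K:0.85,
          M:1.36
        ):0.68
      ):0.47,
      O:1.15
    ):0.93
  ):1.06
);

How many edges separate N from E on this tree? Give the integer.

8

The MRCA of N and E is the root of the tree.
From N up to that node: 3 branches. From E up to the same node: 5 branches. Total: 3 + 5 = 8.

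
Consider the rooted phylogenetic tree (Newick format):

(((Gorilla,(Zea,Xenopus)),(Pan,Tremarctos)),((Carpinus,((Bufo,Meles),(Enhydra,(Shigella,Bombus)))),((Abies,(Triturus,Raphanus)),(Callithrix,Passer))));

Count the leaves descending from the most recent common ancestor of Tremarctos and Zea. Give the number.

The MRCA of Tremarctos and Zea is the node subtending ((Gorilla,(Zea,Xenopus)),(Pan,Tremarctos)).
That clade contains 5 terminal taxa: Gorilla, Pan, Tremarctos, Xenopus, Zea.

5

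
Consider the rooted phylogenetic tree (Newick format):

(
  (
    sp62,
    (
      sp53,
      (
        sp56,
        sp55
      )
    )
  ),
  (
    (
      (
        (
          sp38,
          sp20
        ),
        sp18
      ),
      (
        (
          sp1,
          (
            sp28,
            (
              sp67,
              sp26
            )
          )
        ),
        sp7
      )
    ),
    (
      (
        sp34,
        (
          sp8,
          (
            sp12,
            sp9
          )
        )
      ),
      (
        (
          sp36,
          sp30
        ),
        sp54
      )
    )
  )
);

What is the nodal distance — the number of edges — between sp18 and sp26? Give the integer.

7

The MRCA of sp18 and sp26 is the node subtending (((sp38,sp20),sp18),((sp1,(sp28,(sp67,sp26))),sp7)).
From sp18 up to that node: 2 branches. From sp26 up to the same node: 5 branches. Total: 2 + 5 = 7.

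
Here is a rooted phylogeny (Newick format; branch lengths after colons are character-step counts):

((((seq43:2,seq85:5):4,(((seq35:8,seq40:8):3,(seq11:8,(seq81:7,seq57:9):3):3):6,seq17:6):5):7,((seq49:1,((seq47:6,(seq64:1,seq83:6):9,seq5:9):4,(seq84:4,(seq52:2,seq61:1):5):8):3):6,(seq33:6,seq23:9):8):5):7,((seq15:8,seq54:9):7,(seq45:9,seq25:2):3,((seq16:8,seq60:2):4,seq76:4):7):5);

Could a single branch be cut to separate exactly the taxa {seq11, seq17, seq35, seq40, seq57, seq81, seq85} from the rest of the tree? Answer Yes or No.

No

The MRCA of the listed taxa subtends ((seq43,seq85),(((seq35,seq40),(seq11,(seq81,seq57))),seq17)).
That clade also contains seq43, which is not in the proposed group, so the group is not monophyletic.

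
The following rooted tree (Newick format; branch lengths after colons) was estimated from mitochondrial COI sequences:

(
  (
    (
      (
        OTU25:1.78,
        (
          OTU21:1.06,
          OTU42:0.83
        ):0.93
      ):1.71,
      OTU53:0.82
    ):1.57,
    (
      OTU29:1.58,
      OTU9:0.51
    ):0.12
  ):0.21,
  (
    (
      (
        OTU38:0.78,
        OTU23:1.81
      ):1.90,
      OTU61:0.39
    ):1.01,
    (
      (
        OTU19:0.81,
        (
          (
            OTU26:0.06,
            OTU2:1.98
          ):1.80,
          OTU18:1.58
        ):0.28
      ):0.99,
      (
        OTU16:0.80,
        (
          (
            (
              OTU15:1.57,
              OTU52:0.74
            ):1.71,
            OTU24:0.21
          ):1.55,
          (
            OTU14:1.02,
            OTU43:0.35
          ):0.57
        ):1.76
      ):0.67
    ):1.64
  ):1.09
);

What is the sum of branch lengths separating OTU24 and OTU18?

The path runs OTU24 → … → MRCA → … → OTU18; the MRCA is the node subtending ((OTU19,((OTU26,OTU2),OTU18)),(OTU16,(((OTU15,OTU52),OTU24),(OTU14,OTU43)))).
Branch lengths along that path: 0.21 + 1.55 + 1.76 + 0.67 + 0.99 + 0.28 + 1.58 = 7.04.

7.04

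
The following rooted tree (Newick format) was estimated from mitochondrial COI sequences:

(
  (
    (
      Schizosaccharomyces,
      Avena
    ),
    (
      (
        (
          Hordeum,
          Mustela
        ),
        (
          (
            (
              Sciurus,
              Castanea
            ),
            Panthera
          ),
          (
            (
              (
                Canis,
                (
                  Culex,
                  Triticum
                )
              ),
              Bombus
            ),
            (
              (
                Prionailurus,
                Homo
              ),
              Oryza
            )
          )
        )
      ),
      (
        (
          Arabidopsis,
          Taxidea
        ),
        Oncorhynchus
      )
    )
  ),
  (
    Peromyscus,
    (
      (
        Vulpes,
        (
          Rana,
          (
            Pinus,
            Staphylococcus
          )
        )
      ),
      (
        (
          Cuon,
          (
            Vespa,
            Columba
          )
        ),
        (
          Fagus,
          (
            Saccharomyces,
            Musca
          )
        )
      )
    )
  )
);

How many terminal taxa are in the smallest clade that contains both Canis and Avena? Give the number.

17

The MRCA of Canis and Avena is the node subtending ((Schizosaccharomyces,Avena),(((Hordeum,Mustela),(((Sciurus,Castanea),Panthera),(((Canis,(Culex,Triticum)),Bombus),((Prionailurus,Homo),Oryza)))),((Arabidopsis,Taxidea),Oncorhynchus))).
That clade contains 17 terminal taxa: Arabidopsis, Avena, Bombus, Canis, Castanea, Culex, Homo, Hordeum, Mustela, Oncorhynchus, Oryza, Panthera, Prionailurus, Schizosaccharomyces, Sciurus, Taxidea, Triticum.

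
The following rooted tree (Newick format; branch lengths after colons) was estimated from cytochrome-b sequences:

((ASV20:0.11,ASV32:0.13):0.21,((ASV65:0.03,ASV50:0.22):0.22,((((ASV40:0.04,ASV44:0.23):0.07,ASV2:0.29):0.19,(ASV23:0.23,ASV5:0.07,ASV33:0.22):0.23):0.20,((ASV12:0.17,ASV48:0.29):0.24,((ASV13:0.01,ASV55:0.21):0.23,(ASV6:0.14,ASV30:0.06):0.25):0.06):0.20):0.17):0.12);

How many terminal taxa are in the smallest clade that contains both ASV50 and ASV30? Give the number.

The MRCA of ASV50 and ASV30 is the node subtending ((ASV65,ASV50),((((ASV40,ASV44),ASV2),(ASV23,ASV5,ASV33)),((ASV12,ASV48),((ASV13,ASV55),(ASV6,ASV30))))).
That clade contains 14 terminal taxa: ASV12, ASV13, ASV2, ASV23, ASV30, ASV33, ASV40, ASV44, ASV48, ASV5, ASV50, ASV55, ASV6, ASV65.

14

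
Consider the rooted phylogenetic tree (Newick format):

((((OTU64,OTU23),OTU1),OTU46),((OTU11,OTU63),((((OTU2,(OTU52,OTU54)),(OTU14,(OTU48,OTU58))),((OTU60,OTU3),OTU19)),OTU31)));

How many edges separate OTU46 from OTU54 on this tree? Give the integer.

The MRCA of OTU46 and OTU54 is the root of the tree.
From OTU46 up to that node: 2 branches. From OTU54 up to the same node: 7 branches. Total: 2 + 7 = 9.

9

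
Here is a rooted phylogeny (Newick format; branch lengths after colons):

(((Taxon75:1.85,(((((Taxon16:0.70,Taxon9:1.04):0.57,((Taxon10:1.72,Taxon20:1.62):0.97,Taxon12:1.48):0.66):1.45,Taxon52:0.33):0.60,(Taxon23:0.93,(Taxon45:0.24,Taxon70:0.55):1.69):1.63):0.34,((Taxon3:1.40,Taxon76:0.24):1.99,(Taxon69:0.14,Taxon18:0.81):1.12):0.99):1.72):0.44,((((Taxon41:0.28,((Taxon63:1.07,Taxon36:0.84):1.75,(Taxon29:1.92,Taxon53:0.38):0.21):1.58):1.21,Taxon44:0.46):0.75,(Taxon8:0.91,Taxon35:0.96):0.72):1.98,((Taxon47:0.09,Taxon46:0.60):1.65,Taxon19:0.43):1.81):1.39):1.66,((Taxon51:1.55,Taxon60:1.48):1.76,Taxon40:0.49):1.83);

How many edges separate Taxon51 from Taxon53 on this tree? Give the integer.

11

The MRCA of Taxon51 and Taxon53 is the root of the tree.
From Taxon51 up to that node: 3 branches. From Taxon53 up to the same node: 8 branches. Total: 3 + 8 = 11.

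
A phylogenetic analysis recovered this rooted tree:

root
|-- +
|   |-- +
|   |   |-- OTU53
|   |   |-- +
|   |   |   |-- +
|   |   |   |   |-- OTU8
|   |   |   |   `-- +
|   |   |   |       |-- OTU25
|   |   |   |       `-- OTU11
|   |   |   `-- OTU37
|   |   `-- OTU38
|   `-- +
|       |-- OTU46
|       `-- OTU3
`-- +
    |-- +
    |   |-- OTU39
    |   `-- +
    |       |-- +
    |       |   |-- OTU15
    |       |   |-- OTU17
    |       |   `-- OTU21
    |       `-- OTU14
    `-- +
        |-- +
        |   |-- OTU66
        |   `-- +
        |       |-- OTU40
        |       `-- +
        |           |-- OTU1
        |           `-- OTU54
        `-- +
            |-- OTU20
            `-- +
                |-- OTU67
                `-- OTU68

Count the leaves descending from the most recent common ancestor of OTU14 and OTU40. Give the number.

12

The MRCA of OTU14 and OTU40 is the node subtending ((OTU39,((OTU15,OTU17,OTU21),OTU14)),((OTU66,(OTU40,(OTU1,OTU54))),(OTU20,(OTU67,OTU68)))).
That clade contains 12 terminal taxa: OTU1, OTU14, OTU15, OTU17, OTU20, OTU21, OTU39, OTU40, OTU54, OTU66, OTU67, OTU68.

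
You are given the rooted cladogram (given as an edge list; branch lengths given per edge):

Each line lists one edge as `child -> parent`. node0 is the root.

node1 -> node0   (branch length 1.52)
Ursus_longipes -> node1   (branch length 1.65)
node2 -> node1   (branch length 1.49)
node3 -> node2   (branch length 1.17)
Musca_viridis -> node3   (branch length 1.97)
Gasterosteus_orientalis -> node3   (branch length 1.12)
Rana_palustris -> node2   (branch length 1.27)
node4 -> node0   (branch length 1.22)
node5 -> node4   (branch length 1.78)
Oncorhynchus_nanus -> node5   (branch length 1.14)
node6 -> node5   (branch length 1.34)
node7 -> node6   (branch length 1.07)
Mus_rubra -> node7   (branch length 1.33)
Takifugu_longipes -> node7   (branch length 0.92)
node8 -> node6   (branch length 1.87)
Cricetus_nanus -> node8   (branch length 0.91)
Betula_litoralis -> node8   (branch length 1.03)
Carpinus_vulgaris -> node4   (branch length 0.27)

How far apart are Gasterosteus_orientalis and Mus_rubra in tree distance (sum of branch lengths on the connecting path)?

The path runs Gasterosteus_orientalis → … → MRCA → … → Mus_rubra; the MRCA is the root of the tree.
Branch lengths along that path: 1.12 + 1.17 + 1.49 + 1.52 + 1.22 + 1.78 + 1.34 + 1.07 + 1.33 = 12.04.

12.04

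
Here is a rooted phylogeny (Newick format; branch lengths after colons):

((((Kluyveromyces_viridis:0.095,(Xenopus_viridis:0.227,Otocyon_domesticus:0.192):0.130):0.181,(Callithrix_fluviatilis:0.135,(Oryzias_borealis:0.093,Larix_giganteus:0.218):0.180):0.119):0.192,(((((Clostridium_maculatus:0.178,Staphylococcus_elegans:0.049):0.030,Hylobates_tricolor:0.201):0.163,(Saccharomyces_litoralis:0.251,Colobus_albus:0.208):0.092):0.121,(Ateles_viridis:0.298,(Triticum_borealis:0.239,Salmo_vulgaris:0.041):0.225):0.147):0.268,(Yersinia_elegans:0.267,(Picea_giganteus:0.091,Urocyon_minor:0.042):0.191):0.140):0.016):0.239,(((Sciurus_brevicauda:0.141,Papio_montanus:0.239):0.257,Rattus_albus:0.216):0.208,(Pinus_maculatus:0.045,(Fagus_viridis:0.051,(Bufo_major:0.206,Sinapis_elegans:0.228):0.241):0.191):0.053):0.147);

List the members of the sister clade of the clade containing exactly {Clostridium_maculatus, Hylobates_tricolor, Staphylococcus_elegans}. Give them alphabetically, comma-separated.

Colobus_albus, Saccharomyces_litoralis

The clade containing exactly {Clostridium_maculatus, Hylobates_tricolor, Staphylococcus_elegans} attaches to the tree at the node subtending (((Clostridium_maculatus,Staphylococcus_elegans),Hylobates_tricolor),(Saccharomyces_litoralis,Colobus_albus)).
The other lineage descending from that same node — the sister group — is (Saccharomyces_litoralis,Colobus_albus); its 2 tips in alphabetical order are the answer.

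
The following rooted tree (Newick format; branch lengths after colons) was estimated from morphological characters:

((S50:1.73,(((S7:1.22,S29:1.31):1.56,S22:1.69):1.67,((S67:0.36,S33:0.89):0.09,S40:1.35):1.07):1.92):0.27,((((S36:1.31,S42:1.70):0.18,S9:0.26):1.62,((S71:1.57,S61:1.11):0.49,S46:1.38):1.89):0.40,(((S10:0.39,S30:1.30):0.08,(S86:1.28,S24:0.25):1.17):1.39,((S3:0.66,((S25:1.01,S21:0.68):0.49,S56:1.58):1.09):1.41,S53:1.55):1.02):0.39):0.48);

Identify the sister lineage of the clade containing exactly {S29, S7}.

The clade containing exactly {S29, S7} attaches to the tree at the node subtending ((S7,S29),S22).
The other lineage descending from that same node — the sister group — is the single tip S22.

S22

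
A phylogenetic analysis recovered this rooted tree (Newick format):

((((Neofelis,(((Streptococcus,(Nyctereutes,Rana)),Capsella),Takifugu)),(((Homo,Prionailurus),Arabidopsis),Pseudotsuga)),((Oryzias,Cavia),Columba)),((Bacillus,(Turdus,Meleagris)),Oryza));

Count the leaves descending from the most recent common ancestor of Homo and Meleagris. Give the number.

17

The MRCA of Homo and Meleagris is the root, so the clade is the entire tree.
That clade contains 17 terminal taxa: Arabidopsis, Bacillus, Capsella, Cavia, Columba, Homo, Meleagris, Neofelis, Nyctereutes, Oryza, Oryzias, Prionailurus, Pseudotsuga, Rana, Streptococcus, Takifugu, Turdus.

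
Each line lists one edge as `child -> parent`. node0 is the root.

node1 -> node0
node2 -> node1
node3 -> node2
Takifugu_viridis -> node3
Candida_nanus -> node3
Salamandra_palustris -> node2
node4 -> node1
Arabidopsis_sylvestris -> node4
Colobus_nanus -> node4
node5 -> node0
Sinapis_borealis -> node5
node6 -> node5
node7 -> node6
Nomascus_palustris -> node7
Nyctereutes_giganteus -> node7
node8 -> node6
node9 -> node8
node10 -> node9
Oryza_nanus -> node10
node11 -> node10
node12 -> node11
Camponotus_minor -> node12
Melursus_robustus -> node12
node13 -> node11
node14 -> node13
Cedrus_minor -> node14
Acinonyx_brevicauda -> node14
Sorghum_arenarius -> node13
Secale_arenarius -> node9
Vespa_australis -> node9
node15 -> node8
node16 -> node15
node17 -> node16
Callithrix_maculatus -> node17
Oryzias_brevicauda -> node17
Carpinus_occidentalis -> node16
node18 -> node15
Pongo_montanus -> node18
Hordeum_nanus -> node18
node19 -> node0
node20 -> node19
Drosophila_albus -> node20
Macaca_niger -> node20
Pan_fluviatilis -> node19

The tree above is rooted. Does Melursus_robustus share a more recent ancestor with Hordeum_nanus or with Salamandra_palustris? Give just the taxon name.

The MRCA of Melursus_robustus and Hordeum_nanus subtends (((Oryza_nanus,((Camponotus_minor,Melursus_robustus),((Cedrus_minor,Acinonyx_brevicauda),Sorghum_arenarius))),Secale_arenarius,Vespa_australis),(((Callithrix_maculatus,Oryzias_brevicauda),Carpinus_occidentalis),(Pongo_montanus,Hordeum_nanus))) (13 taxa).
The MRCA of Melursus_robustus and Salamandra_palustris is the root, subtending the entire tree (24 taxa).
The first is nested inside the second, so Melursus_robustus shares a more recent common ancestor with Hordeum_nanus.

Hordeum_nanus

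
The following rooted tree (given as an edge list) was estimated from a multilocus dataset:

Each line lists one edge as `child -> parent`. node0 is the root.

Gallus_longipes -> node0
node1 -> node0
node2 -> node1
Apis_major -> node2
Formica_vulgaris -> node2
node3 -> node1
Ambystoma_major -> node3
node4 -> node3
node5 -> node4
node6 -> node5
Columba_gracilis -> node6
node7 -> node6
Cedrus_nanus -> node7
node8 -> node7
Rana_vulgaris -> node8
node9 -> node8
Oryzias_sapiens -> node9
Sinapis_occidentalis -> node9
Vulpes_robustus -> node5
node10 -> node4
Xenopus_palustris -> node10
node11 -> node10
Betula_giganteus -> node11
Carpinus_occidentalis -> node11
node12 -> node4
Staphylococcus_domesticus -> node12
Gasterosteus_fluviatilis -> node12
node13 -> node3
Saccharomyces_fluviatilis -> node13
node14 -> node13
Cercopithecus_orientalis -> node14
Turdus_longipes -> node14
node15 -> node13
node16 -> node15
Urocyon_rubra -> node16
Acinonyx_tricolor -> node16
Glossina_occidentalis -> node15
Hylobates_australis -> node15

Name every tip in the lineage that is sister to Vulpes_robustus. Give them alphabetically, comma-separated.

Vulpes_robustus attaches to the tree at the node subtending ((Columba_gracilis,(Cedrus_nanus,(Rana_vulgaris,(Oryzias_sapiens,Sinapis_occidentalis)))),Vulpes_robustus).
The other lineage descending from that same node — the sister group — is (Columba_gracilis,(Cedrus_nanus,(Rana_vulgaris,(Oryzias_sapiens,Sinapis_occidentalis)))); its 5 tips in alphabetical order are the answer.

Cedrus_nanus, Columba_gracilis, Oryzias_sapiens, Rana_vulgaris, Sinapis_occidentalis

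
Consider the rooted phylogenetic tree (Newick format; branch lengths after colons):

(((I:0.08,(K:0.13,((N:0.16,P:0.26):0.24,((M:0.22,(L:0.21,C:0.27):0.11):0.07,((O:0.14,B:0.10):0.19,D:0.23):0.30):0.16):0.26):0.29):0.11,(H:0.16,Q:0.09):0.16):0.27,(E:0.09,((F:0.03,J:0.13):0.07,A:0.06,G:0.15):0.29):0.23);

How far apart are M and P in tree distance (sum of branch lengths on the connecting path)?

0.95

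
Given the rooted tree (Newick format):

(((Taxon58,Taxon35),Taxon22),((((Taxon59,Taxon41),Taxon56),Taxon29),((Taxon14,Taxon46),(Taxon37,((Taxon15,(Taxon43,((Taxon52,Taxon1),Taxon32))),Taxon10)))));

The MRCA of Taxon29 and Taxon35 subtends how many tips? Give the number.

16

The MRCA of Taxon29 and Taxon35 is the root, so the clade is the entire tree.
That clade contains 16 terminal taxa: Taxon1, Taxon10, Taxon14, Taxon15, Taxon22, Taxon29, Taxon32, Taxon35, Taxon37, Taxon41, Taxon43, Taxon46, Taxon52, Taxon56, Taxon58, Taxon59.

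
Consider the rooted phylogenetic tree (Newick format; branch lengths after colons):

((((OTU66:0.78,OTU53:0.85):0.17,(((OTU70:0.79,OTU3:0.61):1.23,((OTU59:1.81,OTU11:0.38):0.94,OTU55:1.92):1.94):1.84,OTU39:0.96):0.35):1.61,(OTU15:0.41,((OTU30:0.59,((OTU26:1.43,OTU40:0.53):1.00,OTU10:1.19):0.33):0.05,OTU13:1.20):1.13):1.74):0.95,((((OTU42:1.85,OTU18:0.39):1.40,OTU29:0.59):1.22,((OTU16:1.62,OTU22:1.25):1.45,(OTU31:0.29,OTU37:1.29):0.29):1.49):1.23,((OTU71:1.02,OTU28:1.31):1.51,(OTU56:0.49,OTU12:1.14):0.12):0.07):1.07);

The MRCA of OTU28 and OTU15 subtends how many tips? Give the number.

25

The MRCA of OTU28 and OTU15 is the root, so the clade is the entire tree.
That clade contains 25 terminal taxa: OTU10, OTU11, OTU12, OTU13, OTU15, OTU16, OTU18, OTU22, OTU26, OTU28, OTU29, OTU3, OTU30, OTU31, OTU37, OTU39, OTU40, OTU42, OTU53, OTU55, OTU56, OTU59, OTU66, OTU70, OTU71.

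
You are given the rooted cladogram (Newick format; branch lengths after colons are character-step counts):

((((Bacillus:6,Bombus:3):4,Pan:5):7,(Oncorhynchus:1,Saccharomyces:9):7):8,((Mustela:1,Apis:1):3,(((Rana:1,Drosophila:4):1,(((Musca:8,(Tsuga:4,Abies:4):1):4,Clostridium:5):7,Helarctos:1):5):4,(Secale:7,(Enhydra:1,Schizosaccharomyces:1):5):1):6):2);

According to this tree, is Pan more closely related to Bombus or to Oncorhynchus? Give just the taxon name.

The MRCA of Pan and Bombus subtends ((Bacillus,Bombus),Pan) (3 taxa).
The MRCA of Pan and Oncorhynchus subtends (((Bacillus,Bombus),Pan),(Oncorhynchus,Saccharomyces)) (5 taxa).
The first is nested inside the second, so Pan shares a more recent common ancestor with Bombus.

Bombus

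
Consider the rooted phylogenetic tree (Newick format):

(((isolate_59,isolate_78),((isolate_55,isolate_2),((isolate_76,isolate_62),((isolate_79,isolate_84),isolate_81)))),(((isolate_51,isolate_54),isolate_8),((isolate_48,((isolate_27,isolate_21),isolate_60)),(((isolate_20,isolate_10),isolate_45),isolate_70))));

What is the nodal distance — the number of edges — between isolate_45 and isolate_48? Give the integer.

5

The MRCA of isolate_45 and isolate_48 is the node subtending ((isolate_48,((isolate_27,isolate_21),isolate_60)),(((isolate_20,isolate_10),isolate_45),isolate_70)).
From isolate_45 up to that node: 3 branches. From isolate_48 up to the same node: 2 branches. Total: 3 + 2 = 5.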